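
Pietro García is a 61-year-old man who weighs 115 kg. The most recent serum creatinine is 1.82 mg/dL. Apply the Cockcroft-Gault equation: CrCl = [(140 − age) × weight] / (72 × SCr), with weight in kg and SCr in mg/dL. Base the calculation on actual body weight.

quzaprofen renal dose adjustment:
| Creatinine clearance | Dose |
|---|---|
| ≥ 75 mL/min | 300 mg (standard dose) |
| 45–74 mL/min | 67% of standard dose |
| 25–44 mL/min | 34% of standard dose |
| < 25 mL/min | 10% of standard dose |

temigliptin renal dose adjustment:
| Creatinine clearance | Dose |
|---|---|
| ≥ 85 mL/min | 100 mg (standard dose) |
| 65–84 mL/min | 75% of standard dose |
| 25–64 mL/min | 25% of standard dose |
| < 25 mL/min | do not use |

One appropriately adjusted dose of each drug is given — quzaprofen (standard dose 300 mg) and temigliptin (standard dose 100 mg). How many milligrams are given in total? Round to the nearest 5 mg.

275 mg

CrCl = (140 − 61) × 115 / (72 × 1.82) = 9085.0 / 131.04 ≈ 69.3 mL/min
CrCl ≈ 69 mL/min.
quzaprofen: 45–74 mL/min → 67% of 300 mg = 201 mg.
temigliptin: 65–84 mL/min → 75% of 100 mg = 75 mg.
Total = 201 + 75 = 276 mg.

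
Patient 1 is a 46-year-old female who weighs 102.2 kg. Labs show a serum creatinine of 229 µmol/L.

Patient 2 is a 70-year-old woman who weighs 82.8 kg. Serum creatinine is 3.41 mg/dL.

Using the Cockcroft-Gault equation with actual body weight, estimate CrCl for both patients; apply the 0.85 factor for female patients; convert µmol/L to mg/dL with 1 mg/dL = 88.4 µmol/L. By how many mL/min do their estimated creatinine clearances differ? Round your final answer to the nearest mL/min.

24 mL/min

Patient 1: SCr = 229 / 88.4 = 2.59 mg/dL
Patient 1: CrCl = (140 − 46) × 102.2 / (72 × 2.59) × 0.85 = 9606.8 / 186.48 × 0.85 ≈ 43.8 mL/min
Patient 2: CrCl = (140 − 70) × 82.8 / (72 × 3.41) × 0.85 = 5796.0 / 245.52 × 0.85 ≈ 20.1 mL/min
|43.8 − 20.1| = 23.7 mL/min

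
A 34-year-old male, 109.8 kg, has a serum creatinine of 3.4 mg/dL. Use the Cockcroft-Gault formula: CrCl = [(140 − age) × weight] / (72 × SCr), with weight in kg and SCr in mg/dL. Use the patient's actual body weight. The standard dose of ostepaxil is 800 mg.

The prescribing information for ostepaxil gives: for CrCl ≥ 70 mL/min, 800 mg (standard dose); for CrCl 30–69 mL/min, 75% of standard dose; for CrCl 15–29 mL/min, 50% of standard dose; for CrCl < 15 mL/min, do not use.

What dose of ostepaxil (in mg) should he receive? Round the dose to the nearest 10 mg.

CrCl = (140 − 34) × 109.8 / (72 × 3.4) = 11638.8 / 244.80 ≈ 47.5 mL/min
CrCl ≈ 48 mL/min → bracket 30–69 mL/min.
75% of 800 mg = 600 mg

600 mg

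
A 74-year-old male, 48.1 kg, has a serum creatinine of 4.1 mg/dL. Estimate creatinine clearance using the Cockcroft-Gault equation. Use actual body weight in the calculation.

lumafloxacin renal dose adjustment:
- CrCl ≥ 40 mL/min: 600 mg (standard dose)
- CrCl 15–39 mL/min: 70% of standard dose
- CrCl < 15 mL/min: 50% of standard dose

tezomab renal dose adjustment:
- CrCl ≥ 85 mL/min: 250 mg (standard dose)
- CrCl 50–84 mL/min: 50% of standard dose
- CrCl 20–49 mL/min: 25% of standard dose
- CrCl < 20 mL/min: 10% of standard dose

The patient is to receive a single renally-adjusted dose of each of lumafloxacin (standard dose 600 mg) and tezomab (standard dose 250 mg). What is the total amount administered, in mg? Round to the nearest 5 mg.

325 mg

CrCl = (140 − 74) × 48.1 / (72 × 4.1) = 3174.6 / 295.20 ≈ 10.8 mL/min
CrCl ≈ 11 mL/min.
lumafloxacin: < 15 mL/min → 50% of 600 mg = 300 mg.
tezomab: < 20 mL/min → 10% of 250 mg = 25 mg.
Total = 300 + 25 = 325 mg.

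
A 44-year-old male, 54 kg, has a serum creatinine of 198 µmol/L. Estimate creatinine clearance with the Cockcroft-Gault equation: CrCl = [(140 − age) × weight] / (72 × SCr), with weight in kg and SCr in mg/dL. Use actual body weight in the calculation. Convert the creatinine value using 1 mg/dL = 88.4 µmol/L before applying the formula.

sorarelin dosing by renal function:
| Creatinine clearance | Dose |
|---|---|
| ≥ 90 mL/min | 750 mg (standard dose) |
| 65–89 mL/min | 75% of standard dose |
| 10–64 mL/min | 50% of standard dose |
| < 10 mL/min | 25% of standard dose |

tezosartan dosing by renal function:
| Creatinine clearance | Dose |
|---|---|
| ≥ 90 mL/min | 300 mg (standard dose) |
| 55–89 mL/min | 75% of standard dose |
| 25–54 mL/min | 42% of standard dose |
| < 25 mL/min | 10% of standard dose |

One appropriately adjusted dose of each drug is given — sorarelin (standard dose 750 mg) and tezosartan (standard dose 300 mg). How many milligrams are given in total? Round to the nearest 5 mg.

SCr = 198 / 88.4 = 2.24 mg/dL
CrCl = (140 − 44) × 54 / (72 × 2.24) = 5184.0 / 161.28 ≈ 32.1 mL/min
CrCl ≈ 32 mL/min.
sorarelin: 10–64 mL/min → 50% of 750 mg = 375 mg.
tezosartan: 25–54 mL/min → 42% of 300 mg = 126 mg.
Total = 375 + 126 = 501 mg.

500 mg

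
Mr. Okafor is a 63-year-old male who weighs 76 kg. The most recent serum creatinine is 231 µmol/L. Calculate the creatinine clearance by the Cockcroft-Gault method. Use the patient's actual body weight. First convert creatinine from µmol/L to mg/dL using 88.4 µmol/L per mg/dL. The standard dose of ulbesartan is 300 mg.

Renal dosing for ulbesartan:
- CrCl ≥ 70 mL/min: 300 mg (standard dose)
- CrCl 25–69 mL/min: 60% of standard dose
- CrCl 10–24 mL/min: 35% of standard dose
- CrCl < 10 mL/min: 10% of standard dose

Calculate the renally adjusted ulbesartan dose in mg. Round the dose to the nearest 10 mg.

180 mg

SCr = 231 / 88.4 = 2.613 mg/dL
CrCl = (140 − 63) × 76 / (72 × 2.613) = 5852.0 / 188.14 ≈ 31.1 mL/min
CrCl ≈ 31 mL/min → bracket 25–69 mL/min.
60% of 300 mg = 180 mg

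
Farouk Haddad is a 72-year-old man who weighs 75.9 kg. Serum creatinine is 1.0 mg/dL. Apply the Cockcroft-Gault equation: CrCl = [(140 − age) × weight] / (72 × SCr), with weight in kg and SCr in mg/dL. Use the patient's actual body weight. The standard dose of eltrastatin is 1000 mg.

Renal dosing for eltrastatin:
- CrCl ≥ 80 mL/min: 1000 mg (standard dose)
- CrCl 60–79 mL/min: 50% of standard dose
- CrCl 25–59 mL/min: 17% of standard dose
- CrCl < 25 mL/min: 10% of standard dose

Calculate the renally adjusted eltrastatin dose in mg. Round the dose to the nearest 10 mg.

CrCl = (140 − 72) × 75.9 / (72 × 1) = 5161.2 / 72.00 ≈ 71.7 mL/min
CrCl ≈ 72 mL/min → bracket 60–79 mL/min.
50% of 1000 mg = 500 mg

500 mg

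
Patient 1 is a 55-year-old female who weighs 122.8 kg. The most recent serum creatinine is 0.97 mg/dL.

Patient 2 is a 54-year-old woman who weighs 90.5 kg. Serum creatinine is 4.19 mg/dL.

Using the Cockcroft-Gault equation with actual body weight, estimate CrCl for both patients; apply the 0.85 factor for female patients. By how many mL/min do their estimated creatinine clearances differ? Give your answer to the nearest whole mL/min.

Patient 1: CrCl = (140 − 55) × 122.8 / (72 × 0.97) × 0.85 = 10438.0 / 69.84 × 0.85 ≈ 127.0 mL/min
Patient 2: CrCl = (140 − 54) × 90.5 / (72 × 4.19) × 0.85 = 7783.0 / 301.68 × 0.85 ≈ 21.9 mL/min
|127.0 − 21.9| = 105.1 mL/min

105 mL/min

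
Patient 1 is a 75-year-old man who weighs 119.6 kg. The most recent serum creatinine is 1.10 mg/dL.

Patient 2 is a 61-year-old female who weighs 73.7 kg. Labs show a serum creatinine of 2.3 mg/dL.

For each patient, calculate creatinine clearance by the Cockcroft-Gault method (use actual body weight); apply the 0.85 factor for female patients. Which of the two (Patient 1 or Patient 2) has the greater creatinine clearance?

Patient 1: CrCl = (140 − 75) × 119.6 / (72 × 1.1) = 7774.0 / 79.20 ≈ 98.2 mL/min
Patient 2: CrCl = (140 − 61) × 73.7 / (72 × 2.3) × 0.85 = 5822.3 / 165.60 × 0.85 ≈ 29.9 mL/min
98.2 vs 29.9 mL/min → Patient 1 is higher.

Patient 1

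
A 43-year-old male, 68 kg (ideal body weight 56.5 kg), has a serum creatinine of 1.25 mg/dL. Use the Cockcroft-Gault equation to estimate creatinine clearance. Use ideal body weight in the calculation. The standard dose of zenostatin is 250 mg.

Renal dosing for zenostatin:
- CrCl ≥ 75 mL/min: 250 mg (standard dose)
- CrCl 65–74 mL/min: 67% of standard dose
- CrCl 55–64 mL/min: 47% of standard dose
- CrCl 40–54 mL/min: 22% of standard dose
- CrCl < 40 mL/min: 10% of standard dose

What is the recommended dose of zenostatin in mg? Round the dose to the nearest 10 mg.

120 mg

CrCl = (140 − 43) × 56.5 / (72 × 1.25) = 5480.5 / 90.00 ≈ 60.9 mL/min
CrCl ≈ 61 mL/min → bracket 55–64 mL/min.
47% of 250 mg = 117.5 mg → 120 mg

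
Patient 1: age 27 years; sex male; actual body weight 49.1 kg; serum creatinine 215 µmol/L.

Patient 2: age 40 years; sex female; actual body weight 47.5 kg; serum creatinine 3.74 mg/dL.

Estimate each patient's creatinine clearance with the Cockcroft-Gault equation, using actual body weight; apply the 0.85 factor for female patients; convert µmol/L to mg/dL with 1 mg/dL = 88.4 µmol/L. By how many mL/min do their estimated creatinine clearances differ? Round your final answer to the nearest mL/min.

Patient 1: SCr = 215 / 88.4 = 2.432 mg/dL
Patient 1: CrCl = (140 − 27) × 49.1 / (72 × 2.432) = 5548.3 / 175.10 ≈ 31.7 mL/min
Patient 2: CrCl = (140 − 40) × 47.5 / (72 × 3.74) × 0.85 = 4750.0 / 269.28 × 0.85 ≈ 15.0 mL/min
|31.7 − 15.0| = 16.7 mL/min

17 mL/min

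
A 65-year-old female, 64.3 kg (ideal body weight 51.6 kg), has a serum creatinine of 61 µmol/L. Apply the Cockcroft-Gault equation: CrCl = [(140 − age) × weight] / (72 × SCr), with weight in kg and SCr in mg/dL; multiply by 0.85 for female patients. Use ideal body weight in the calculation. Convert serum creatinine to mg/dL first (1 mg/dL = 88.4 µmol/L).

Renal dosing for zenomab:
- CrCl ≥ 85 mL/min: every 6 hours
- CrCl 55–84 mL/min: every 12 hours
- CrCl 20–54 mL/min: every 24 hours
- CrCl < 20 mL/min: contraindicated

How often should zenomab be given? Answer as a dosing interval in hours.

every 12 hours

SCr = 61 / 88.4 = 0.69 mg/dL
CrCl = (140 − 65) × 51.6 / (72 × 0.69) × 0.85 = 3870.0 / 49.68 × 0.85 ≈ 66.2 mL/min
CrCl ≈ 66 mL/min → bracket 55–84 mL/min → every 12 hours.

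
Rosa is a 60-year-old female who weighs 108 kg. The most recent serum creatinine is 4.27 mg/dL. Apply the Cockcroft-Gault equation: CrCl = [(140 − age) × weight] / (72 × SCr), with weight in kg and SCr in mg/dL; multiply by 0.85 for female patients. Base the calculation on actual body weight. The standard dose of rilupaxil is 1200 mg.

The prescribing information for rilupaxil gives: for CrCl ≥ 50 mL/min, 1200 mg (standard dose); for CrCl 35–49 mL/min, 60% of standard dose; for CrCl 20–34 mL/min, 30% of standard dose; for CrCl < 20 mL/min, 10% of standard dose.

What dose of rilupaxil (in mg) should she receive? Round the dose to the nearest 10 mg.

CrCl = (140 − 60) × 108 / (72 × 4.27) × 0.85 = 8640.0 / 307.44 × 0.85 ≈ 23.9 mL/min
CrCl ≈ 24 mL/min → bracket 20–34 mL/min.
30% of 1200 mg = 360 mg

360 mg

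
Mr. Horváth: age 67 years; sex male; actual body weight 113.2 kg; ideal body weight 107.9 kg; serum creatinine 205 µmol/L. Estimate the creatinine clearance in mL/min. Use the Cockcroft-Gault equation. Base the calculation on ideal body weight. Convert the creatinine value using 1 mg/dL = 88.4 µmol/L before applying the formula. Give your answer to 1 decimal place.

47.2 mL/min

SCr = 205 / 88.4 = 2.319 mg/dL
CrCl = (140 − 67) × 107.9 / (72 × 2.319) = 7876.7 / 166.97 ≈ 47.2 mL/min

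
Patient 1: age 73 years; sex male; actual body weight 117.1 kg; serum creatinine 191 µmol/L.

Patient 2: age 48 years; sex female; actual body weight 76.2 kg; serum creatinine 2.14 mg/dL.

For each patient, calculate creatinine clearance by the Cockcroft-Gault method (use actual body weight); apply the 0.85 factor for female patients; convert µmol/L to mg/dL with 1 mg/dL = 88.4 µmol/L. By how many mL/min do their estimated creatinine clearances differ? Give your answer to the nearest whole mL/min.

Patient 1: SCr = 191 / 88.4 = 2.161 mg/dL
Patient 1: CrCl = (140 − 73) × 117.1 / (72 × 2.161) = 7845.7 / 155.59 ≈ 50.4 mL/min
Patient 2: CrCl = (140 − 48) × 76.2 / (72 × 2.14) × 0.85 = 7010.4 / 154.08 × 0.85 ≈ 38.7 mL/min
|50.4 − 38.7| = 11.7 mL/min

12 mL/min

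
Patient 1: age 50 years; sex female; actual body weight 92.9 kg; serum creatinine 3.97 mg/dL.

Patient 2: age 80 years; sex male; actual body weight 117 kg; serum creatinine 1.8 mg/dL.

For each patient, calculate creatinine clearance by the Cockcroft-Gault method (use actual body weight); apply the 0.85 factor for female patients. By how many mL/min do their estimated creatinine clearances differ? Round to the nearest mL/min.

Patient 1: CrCl = (140 − 50) × 92.9 / (72 × 3.97) × 0.85 = 8361.0 / 285.84 × 0.85 ≈ 24.9 mL/min
Patient 2: CrCl = (140 − 80) × 117 / (72 × 1.8) = 7020.0 / 129.60 ≈ 54.2 mL/min
|24.9 − 54.2| = 29.3 mL/min

29 mL/min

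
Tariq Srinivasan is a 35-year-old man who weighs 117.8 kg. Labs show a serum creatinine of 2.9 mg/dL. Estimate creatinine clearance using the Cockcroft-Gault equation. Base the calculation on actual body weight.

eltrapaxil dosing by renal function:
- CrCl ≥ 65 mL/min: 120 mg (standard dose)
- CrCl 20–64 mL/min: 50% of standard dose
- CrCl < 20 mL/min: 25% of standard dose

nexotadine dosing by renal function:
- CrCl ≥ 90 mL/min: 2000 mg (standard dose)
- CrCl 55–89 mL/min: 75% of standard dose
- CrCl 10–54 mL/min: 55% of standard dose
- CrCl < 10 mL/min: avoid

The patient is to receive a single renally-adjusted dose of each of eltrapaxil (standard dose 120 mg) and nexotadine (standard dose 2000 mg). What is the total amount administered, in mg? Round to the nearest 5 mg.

1560 mg

CrCl = (140 − 35) × 117.8 / (72 × 2.9) = 12369.0 / 208.80 ≈ 59.2 mL/min
CrCl ≈ 59 mL/min.
eltrapaxil: 20–64 mL/min → 50% of 120 mg = 60 mg.
nexotadine: 55–89 mL/min → 75% of 2000 mg = 1500 mg.
Total = 60 + 1500 = 1560 mg.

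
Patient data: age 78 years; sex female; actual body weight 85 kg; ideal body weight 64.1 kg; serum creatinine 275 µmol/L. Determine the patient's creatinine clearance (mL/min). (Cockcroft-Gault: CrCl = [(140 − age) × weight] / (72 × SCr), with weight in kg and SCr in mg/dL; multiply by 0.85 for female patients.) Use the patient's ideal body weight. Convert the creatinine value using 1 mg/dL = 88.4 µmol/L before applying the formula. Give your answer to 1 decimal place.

SCr = 275 / 88.4 = 3.111 mg/dL
CrCl = (140 − 78) × 64.1 / (72 × 3.111) × 0.85 = 3974.2 / 223.99 × 0.85 ≈ 15.1 mL/min

15.1 mL/min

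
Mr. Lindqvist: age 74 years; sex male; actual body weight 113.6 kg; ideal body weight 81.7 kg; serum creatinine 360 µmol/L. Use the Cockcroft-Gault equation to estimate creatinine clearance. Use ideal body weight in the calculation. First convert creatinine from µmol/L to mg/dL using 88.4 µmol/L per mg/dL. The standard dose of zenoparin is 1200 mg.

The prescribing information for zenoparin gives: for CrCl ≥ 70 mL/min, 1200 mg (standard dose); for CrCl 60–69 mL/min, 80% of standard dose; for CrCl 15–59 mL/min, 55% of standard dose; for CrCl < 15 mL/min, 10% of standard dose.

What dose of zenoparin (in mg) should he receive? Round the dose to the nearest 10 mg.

SCr = 360 / 88.4 = 4.072 mg/dL
CrCl = (140 − 74) × 81.7 / (72 × 4.072) = 5392.2 / 293.18 ≈ 18.4 mL/min
CrCl ≈ 18 mL/min → bracket 15–59 mL/min.
55% of 1200 mg = 660 mg

660 mg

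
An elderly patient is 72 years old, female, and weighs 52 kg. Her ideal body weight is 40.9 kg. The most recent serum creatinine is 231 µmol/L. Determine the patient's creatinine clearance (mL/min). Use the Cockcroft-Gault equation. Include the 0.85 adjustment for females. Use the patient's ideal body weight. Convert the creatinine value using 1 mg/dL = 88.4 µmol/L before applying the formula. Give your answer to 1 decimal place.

12.6 mL/min

SCr = 231 / 88.4 = 2.613 mg/dL
CrCl = (140 − 72) × 40.9 / (72 × 2.613) × 0.85 = 2781.2 / 188.14 × 0.85 ≈ 12.6 mL/min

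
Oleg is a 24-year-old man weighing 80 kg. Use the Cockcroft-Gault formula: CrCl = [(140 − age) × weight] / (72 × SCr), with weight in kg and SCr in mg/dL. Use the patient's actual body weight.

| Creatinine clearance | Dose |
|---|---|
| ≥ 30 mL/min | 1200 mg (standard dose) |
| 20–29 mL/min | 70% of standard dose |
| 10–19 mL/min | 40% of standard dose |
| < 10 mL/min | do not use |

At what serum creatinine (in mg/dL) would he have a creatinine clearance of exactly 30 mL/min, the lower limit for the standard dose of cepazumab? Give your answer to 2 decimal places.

4.30 mg/dL

Standard dose requires CrCl ≥ 30 mL/min.
Set (140 − 24) × 80 / (72 × SCr) = 30
SCr = (140 − 24) × 80 / (72 × 30) = 4.296 mg/dL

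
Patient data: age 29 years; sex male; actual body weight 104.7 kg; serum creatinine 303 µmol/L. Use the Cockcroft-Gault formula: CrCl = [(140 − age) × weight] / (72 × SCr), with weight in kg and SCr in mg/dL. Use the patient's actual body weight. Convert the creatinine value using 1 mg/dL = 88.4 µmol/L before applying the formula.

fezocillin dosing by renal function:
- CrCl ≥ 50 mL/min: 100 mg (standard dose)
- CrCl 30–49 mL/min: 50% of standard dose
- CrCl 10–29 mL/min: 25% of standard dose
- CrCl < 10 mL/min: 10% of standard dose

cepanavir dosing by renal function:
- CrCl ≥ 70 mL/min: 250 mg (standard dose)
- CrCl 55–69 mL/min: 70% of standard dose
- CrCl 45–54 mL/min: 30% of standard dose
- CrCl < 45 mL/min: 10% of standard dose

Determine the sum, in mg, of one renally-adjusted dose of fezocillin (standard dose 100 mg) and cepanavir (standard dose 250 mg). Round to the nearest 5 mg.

SCr = 303 / 88.4 = 3.428 mg/dL
CrCl = (140 − 29) × 104.7 / (72 × 3.428) = 11621.7 / 246.82 ≈ 47.1 mL/min
CrCl ≈ 47 mL/min.
fezocillin: 30–49 mL/min → 50% of 100 mg = 50 mg.
cepanavir: 45–54 mL/min → 30% of 250 mg = 75 mg.
Total = 50 + 75 = 125 mg.

125 mg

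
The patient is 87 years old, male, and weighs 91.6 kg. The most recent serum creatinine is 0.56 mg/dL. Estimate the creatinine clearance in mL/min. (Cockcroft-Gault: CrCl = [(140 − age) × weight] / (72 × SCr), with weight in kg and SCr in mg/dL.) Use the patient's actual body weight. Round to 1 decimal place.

CrCl = (140 − 87) × 91.6 / (72 × 0.56) = 4854.8 / 40.32 ≈ 120.4 mL/min

120.4 mL/min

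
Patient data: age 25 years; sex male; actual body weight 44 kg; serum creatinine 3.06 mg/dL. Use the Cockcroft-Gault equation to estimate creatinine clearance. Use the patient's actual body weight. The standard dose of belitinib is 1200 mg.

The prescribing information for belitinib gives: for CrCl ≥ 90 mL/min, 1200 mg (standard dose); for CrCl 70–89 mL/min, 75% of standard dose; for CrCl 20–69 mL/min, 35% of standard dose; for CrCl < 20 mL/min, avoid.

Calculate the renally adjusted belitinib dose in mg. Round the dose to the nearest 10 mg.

CrCl = (140 − 25) × 44 / (72 × 3.06) = 5060.0 / 220.32 ≈ 23.0 mL/min
CrCl ≈ 23 mL/min → bracket 20–69 mL/min.
35% of 1200 mg = 420 mg

420 mg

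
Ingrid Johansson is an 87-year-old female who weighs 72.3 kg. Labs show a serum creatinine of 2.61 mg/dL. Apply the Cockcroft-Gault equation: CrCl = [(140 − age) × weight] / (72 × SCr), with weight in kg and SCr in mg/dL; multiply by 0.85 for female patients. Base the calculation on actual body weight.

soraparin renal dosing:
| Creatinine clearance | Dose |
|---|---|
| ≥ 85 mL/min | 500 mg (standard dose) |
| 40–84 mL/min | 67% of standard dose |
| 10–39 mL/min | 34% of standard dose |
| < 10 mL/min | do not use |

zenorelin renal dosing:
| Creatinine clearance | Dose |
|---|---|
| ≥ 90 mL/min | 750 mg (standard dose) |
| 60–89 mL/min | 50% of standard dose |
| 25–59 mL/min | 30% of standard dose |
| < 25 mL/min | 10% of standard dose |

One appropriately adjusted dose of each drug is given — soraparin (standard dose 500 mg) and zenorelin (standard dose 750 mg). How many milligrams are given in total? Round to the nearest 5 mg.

CrCl = (140 − 87) × 72.3 / (72 × 2.61) × 0.85 = 3831.9 / 187.92 × 0.85 ≈ 17.3 mL/min
CrCl ≈ 17 mL/min.
soraparin: 10–39 mL/min → 34% of 500 mg = 170 mg.
zenorelin: < 25 mL/min → 10% of 750 mg = 75 mg.
Total = 170 + 75 = 245 mg.

245 mg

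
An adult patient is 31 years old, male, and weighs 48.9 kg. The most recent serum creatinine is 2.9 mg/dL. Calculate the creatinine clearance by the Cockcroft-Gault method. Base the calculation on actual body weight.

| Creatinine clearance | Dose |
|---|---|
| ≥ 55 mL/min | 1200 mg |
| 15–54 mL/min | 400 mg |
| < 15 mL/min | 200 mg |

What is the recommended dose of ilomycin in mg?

400 mg

CrCl = (140 − 31) × 48.9 / (72 × 2.9) = 5330.1 / 208.80 ≈ 25.5 mL/min
CrCl ≈ 26 mL/min → bracket 15–54 mL/min.
Dose for this bracket: 400 mg.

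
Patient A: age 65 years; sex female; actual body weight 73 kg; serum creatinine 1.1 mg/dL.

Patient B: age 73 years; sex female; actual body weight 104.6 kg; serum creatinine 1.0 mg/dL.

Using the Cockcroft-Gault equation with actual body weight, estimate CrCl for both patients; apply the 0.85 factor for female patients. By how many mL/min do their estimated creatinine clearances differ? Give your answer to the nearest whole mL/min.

24 mL/min

Patient A: CrCl = (140 − 65) × 73 / (72 × 1.1) × 0.85 = 5475.0 / 79.20 × 0.85 ≈ 58.8 mL/min
Patient B: CrCl = (140 − 73) × 104.6 / (72 × 1) × 0.85 = 7008.2 / 72.00 × 0.85 ≈ 82.7 mL/min
|58.8 − 82.7| = 23.9 mL/min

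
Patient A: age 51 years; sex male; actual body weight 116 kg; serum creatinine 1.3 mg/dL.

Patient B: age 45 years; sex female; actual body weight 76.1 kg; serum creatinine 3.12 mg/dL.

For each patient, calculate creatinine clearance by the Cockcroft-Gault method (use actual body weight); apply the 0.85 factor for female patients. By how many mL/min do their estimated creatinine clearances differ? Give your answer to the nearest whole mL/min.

83 mL/min

Patient A: CrCl = (140 − 51) × 116 / (72 × 1.3) = 10324.0 / 93.60 ≈ 110.3 mL/min
Patient B: CrCl = (140 − 45) × 76.1 / (72 × 3.12) × 0.85 = 7229.5 / 224.64 × 0.85 ≈ 27.4 mL/min
|110.3 − 27.4| = 82.9 mL/min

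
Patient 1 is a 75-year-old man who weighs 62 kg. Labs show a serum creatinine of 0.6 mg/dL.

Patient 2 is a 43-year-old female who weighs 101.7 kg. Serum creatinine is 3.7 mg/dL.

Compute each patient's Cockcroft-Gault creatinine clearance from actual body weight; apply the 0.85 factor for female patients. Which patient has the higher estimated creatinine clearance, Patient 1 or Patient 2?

Patient 1: CrCl = (140 − 75) × 62 / (72 × 0.6) = 4030.0 / 43.20 ≈ 93.3 mL/min
Patient 2: CrCl = (140 − 43) × 101.7 / (72 × 3.7) × 0.85 = 9864.9 / 266.40 × 0.85 ≈ 31.5 mL/min
93.3 vs 31.5 mL/min → Patient 1 is higher.

Patient 1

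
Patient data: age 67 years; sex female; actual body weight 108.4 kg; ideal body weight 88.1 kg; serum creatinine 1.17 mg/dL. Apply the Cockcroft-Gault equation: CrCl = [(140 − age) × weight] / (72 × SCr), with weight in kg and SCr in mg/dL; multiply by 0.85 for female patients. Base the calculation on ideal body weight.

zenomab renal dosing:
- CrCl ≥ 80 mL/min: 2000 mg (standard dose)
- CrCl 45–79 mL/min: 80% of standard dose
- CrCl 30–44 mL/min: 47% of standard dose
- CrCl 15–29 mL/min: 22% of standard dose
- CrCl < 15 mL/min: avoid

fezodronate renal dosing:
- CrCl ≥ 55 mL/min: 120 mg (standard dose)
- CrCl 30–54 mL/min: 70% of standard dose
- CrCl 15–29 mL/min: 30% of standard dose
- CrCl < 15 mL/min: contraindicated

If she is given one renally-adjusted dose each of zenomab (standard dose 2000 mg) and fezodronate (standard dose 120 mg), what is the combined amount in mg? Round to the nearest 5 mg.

1720 mg

CrCl = (140 − 67) × 88.1 / (72 × 1.17) × 0.85 = 6431.3 / 84.24 × 0.85 ≈ 64.9 mL/min
CrCl ≈ 65 mL/min.
zenomab: 45–79 mL/min → 80% of 2000 mg = 1600 mg.
fezodronate: ≥ 55 mL/min → 100% of 120 mg = 120 mg.
Total = 1600 + 120 = 1720 mg.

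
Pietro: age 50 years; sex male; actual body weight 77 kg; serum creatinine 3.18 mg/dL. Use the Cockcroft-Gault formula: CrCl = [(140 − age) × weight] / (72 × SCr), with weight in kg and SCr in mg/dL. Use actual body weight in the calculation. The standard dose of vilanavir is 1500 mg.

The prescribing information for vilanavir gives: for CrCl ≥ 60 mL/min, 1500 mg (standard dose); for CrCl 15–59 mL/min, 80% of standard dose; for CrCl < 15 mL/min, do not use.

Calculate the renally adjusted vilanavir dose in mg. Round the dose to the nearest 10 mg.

CrCl = (140 − 50) × 77 / (72 × 3.18) = 6930.0 / 228.96 ≈ 30.3 mL/min
CrCl ≈ 30 mL/min → bracket 15–59 mL/min.
80% of 1500 mg = 1200 mg

1200 mg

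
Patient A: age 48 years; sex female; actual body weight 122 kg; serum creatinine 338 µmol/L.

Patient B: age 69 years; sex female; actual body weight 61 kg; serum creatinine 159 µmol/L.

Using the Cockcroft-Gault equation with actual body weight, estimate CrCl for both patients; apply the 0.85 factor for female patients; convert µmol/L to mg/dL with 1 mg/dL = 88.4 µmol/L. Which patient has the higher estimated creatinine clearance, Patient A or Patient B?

Patient A: SCr = 338 / 88.4 = 3.824 mg/dL
Patient A: CrCl = (140 − 48) × 122 / (72 × 3.824) × 0.85 = 11224.0 / 275.33 × 0.85 ≈ 34.7 mL/min
Patient B: SCr = 159 / 88.4 = 1.799 mg/dL
Patient B: CrCl = (140 − 69) × 61 / (72 × 1.799) × 0.85 = 4331.0 / 129.53 × 0.85 ≈ 28.4 mL/min
34.7 vs 28.4 mL/min → Patient A is higher.

Patient A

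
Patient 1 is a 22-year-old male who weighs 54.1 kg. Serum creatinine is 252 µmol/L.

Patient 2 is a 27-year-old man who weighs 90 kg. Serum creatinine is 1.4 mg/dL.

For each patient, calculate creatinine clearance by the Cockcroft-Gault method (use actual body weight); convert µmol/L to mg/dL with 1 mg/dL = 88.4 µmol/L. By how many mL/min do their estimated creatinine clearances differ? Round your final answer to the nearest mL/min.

Patient 1: SCr = 252 / 88.4 = 2.851 mg/dL
Patient 1: CrCl = (140 − 22) × 54.1 / (72 × 2.851) = 6383.8 / 205.27 ≈ 31.1 mL/min
Patient 2: CrCl = (140 − 27) × 90 / (72 × 1.4) = 10170.0 / 100.80 ≈ 100.9 mL/min
|31.1 − 100.9| = 69.8 mL/min

70 mL/min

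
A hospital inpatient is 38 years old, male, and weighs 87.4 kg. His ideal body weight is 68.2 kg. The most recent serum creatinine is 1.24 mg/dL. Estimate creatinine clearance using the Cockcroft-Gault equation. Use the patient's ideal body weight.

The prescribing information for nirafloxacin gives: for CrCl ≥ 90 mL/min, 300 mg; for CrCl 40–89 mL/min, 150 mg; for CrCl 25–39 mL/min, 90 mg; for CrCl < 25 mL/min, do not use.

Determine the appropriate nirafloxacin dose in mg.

CrCl = (140 − 38) × 68.2 / (72 × 1.24) = 6956.4 / 89.28 ≈ 77.9 mL/min
CrCl ≈ 78 mL/min → bracket 40–89 mL/min.
Dose for this bracket: 150 mg.

150 mg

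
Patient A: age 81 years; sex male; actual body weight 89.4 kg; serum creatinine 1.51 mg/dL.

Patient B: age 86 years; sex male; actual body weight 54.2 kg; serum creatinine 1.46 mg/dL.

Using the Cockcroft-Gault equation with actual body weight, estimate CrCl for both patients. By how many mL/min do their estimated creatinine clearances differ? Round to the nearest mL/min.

21 mL/min

Patient A: CrCl = (140 − 81) × 89.4 / (72 × 1.51) = 5274.6 / 108.72 ≈ 48.5 mL/min
Patient B: CrCl = (140 − 86) × 54.2 / (72 × 1.46) = 2926.8 / 105.12 ≈ 27.8 mL/min
|48.5 − 27.8| = 20.7 mL/min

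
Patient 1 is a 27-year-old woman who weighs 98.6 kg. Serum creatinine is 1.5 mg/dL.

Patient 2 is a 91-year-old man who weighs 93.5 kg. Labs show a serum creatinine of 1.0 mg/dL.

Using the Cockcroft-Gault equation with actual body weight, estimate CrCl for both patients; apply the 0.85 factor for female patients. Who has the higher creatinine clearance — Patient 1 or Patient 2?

Patient 1

Patient 1: CrCl = (140 − 27) × 98.6 / (72 × 1.5) × 0.85 = 11141.8 / 108.00 × 0.85 ≈ 87.7 mL/min
Patient 2: CrCl = (140 − 91) × 93.5 / (72 × 1) = 4581.5 / 72.00 ≈ 63.6 mL/min
87.7 vs 63.6 mL/min → Patient 1 is higher.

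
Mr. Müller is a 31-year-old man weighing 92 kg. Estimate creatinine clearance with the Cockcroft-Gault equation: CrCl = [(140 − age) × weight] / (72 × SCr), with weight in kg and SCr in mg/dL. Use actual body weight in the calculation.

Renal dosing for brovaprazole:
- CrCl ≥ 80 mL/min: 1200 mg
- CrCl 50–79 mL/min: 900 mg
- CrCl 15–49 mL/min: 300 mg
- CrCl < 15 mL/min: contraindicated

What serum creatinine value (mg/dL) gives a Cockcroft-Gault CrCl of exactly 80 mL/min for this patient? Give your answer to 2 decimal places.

1.74 mg/dL

Standard dose requires CrCl ≥ 80 mL/min.
Set (140 − 31) × 92 / (72 × SCr) = 80
SCr = (140 − 31) × 92 / (72 × 80) = 1.741 mg/dL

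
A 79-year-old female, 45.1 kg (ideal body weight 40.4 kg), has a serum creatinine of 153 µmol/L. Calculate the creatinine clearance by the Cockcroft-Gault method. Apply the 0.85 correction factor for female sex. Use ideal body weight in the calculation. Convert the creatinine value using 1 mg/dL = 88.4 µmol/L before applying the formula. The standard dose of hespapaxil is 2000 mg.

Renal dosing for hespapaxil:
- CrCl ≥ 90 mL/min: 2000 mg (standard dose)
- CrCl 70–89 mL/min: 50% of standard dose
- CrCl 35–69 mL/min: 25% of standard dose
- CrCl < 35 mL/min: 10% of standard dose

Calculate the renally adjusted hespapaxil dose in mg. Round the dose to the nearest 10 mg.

SCr = 153 / 88.4 = 1.731 mg/dL
CrCl = (140 − 79) × 40.4 / (72 × 1.731) × 0.85 = 2464.4 / 124.63 × 0.85 ≈ 16.8 mL/min
CrCl ≈ 17 mL/min → bracket < 35 mL/min.
10% of 2000 mg = 200 mg

200 mg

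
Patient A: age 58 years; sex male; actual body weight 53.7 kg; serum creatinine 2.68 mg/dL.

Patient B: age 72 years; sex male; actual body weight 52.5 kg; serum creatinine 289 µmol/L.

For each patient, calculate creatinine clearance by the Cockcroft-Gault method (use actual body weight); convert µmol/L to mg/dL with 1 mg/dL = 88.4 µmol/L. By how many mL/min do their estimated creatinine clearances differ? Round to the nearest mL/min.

Patient A: CrCl = (140 − 58) × 53.7 / (72 × 2.68) = 4403.4 / 192.96 ≈ 22.8 mL/min
Patient B: SCr = 289 / 88.4 = 3.269 mg/dL
Patient B: CrCl = (140 − 72) × 52.5 / (72 × 3.269) = 3570.0 / 235.37 ≈ 15.2 mL/min
|22.8 − 15.2| = 7.6 mL/min

8 mL/min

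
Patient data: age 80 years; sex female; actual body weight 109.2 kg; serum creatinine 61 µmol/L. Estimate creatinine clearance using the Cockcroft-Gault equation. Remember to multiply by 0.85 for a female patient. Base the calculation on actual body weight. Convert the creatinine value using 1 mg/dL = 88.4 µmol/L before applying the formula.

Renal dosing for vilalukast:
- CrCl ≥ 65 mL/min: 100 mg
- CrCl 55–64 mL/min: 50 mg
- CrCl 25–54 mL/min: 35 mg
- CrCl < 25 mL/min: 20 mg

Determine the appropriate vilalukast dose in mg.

100 mg

SCr = 61 / 88.4 = 0.69 mg/dL
CrCl = (140 − 80) × 109.2 / (72 × 0.69) × 0.85 = 6552.0 / 49.68 × 0.85 ≈ 112.1 mL/min
CrCl ≈ 112 mL/min → bracket ≥ 65 mL/min.
Dose for this bracket: 100 mg.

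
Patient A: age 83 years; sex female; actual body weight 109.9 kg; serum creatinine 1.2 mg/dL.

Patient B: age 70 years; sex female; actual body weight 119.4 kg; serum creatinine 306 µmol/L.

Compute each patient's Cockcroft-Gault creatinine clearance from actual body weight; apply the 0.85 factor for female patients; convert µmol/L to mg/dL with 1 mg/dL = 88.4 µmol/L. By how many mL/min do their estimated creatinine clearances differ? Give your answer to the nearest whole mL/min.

33 mL/min

Patient A: CrCl = (140 − 83) × 109.9 / (72 × 1.2) × 0.85 = 6264.3 / 86.40 × 0.85 ≈ 61.6 mL/min
Patient B: SCr = 306 / 88.4 = 3.462 mg/dL
Patient B: CrCl = (140 − 70) × 119.4 / (72 × 3.462) × 0.85 = 8358.0 / 249.26 × 0.85 ≈ 28.5 mL/min
|61.6 − 28.5| = 33.1 mL/min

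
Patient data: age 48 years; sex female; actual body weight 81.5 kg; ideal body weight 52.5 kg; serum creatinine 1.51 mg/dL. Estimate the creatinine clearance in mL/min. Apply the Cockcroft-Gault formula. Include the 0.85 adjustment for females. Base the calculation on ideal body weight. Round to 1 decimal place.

37.8 mL/min

CrCl = (140 − 48) × 52.5 / (72 × 1.51) × 0.85 = 4830.0 / 108.72 × 0.85 ≈ 37.8 mL/min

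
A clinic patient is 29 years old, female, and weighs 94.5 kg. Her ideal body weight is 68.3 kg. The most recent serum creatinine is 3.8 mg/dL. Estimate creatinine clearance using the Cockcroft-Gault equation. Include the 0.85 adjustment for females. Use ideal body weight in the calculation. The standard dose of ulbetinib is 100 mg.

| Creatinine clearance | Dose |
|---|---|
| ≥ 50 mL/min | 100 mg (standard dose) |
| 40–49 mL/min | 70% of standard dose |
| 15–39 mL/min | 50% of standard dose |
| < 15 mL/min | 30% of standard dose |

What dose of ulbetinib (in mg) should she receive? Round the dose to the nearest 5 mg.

50 mg

CrCl = (140 − 29) × 68.3 / (72 × 3.8) × 0.85 = 7581.3 / 273.60 × 0.85 ≈ 23.6 mL/min
CrCl ≈ 24 mL/min → bracket 15–39 mL/min.
50% of 100 mg = 50 mg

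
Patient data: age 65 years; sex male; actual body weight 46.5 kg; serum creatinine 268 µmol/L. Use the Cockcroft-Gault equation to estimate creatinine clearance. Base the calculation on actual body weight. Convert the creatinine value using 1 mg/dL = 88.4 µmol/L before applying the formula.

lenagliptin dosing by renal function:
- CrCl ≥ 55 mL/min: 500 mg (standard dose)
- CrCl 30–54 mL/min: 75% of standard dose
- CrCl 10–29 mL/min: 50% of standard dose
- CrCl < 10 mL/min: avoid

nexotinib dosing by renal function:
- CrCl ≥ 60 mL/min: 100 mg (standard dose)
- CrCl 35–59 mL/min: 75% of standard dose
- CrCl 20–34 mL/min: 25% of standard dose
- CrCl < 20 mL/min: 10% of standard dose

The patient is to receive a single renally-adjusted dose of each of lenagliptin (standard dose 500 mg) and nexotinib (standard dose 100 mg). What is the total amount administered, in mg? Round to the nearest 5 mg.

SCr = 268 / 88.4 = 3.032 mg/dL
CrCl = (140 − 65) × 46.5 / (72 × 3.032) = 3487.5 / 218.30 ≈ 16.0 mL/min
CrCl ≈ 16 mL/min.
lenagliptin: 10–29 mL/min → 50% of 500 mg = 250 mg.
nexotinib: < 20 mL/min → 10% of 100 mg = 10 mg.
Total = 250 + 10 = 260 mg.

260 mg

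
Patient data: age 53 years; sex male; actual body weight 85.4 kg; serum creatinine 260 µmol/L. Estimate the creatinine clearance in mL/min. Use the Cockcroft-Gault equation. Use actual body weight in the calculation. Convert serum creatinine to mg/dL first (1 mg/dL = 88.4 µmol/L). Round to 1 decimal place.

SCr = 260 / 88.4 = 2.941 mg/dL
CrCl = (140 − 53) × 85.4 / (72 × 2.941) = 7429.8 / 211.75 ≈ 35.1 mL/min

35.1 mL/min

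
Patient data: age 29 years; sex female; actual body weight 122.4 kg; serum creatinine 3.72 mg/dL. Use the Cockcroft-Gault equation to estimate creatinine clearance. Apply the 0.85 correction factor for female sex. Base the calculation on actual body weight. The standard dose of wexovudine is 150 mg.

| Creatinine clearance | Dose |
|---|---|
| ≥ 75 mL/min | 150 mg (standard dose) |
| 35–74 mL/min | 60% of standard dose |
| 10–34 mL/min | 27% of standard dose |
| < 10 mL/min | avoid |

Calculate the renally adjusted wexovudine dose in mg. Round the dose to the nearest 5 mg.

90 mg

CrCl = (140 − 29) × 122.4 / (72 × 3.72) × 0.85 = 13586.4 / 267.84 × 0.85 ≈ 43.1 mL/min
CrCl ≈ 43 mL/min → bracket 35–74 mL/min.
60% of 150 mg = 90 mg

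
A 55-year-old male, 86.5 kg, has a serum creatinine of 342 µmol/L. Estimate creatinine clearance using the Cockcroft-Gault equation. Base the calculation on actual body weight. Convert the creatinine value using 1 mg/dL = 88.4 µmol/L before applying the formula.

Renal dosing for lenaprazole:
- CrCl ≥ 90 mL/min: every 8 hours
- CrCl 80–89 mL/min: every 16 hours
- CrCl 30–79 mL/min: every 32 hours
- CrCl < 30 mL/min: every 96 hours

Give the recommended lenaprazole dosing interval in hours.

SCr = 342 / 88.4 = 3.869 mg/dL
CrCl = (140 − 55) × 86.5 / (72 × 3.869) = 7352.5 / 278.57 ≈ 26.4 mL/min
CrCl ≈ 26 mL/min → bracket < 30 mL/min → every 96 hours.

every 96 hours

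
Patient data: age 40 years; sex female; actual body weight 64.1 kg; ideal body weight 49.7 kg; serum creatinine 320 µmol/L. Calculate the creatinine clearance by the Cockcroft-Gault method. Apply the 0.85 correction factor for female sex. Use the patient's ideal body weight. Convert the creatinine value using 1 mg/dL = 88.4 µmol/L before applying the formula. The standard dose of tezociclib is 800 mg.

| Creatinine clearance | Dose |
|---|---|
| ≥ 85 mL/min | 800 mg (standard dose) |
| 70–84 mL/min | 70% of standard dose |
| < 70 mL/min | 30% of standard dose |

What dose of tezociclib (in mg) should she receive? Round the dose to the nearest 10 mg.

SCr = 320 / 88.4 = 3.62 mg/dL
CrCl = (140 − 40) × 49.7 / (72 × 3.62) × 0.85 = 4970.0 / 260.64 × 0.85 ≈ 16.2 mL/min
CrCl ≈ 16 mL/min → bracket < 70 mL/min.
30% of 800 mg = 240 mg

240 mg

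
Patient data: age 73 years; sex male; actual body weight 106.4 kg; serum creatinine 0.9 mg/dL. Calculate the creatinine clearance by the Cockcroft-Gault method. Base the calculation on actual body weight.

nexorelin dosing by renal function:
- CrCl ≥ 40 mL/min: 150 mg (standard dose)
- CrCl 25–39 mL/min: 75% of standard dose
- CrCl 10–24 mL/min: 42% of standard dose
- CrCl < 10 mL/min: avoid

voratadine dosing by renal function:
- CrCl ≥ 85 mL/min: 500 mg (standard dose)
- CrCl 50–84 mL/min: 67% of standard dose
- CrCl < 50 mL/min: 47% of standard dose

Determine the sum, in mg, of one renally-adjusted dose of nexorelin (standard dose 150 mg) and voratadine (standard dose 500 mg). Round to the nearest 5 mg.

650 mg

CrCl = (140 − 73) × 106.4 / (72 × 0.9) = 7128.8 / 64.80 ≈ 110.0 mL/min
CrCl ≈ 110 mL/min.
nexorelin: ≥ 40 mL/min → 100% of 150 mg = 150 mg.
voratadine: ≥ 85 mL/min → 100% of 500 mg = 500 mg.
Total = 150 + 500 = 650 mg.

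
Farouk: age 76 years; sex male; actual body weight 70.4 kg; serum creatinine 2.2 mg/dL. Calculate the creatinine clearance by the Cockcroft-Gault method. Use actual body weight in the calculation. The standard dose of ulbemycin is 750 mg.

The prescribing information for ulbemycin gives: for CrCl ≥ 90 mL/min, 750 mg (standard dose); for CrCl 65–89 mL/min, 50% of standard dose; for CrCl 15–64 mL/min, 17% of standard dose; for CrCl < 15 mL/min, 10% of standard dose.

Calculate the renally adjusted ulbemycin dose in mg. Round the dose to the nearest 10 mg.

CrCl = (140 − 76) × 70.4 / (72 × 2.2) = 4505.6 / 158.40 ≈ 28.4 mL/min
CrCl ≈ 28 mL/min → bracket 15–64 mL/min.
17% of 750 mg = 127.5 mg → 130 mg

130 mg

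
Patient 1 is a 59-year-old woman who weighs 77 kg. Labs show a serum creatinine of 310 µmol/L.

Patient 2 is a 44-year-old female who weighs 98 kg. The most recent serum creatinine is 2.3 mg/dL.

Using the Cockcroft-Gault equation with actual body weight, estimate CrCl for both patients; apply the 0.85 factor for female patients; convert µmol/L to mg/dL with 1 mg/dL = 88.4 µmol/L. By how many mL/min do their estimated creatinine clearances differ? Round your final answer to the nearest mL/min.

27 mL/min

Patient 1: SCr = 310 / 88.4 = 3.507 mg/dL
Patient 1: CrCl = (140 − 59) × 77 / (72 × 3.507) × 0.85 = 6237.0 / 252.50 × 0.85 ≈ 21.0 mL/min
Patient 2: CrCl = (140 − 44) × 98 / (72 × 2.3) × 0.85 = 9408.0 / 165.60 × 0.85 ≈ 48.3 mL/min
|21.0 − 48.3| = 27.3 mL/min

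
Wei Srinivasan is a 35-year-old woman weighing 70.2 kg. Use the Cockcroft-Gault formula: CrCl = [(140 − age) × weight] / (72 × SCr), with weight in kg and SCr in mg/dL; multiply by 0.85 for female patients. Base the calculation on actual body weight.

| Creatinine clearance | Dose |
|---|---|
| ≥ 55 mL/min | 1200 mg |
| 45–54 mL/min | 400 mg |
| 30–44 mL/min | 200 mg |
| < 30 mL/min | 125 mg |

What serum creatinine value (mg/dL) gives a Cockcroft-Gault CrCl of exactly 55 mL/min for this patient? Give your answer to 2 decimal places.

1.58 mg/dL

Standard dose requires CrCl ≥ 55 mL/min.
Set (140 − 35) × 70.2 × 0.85 / (72 × SCr) = 55
SCr = (140 − 35) × 70.2 × 0.85 / (72 × 55) = 1.582 mg/dL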